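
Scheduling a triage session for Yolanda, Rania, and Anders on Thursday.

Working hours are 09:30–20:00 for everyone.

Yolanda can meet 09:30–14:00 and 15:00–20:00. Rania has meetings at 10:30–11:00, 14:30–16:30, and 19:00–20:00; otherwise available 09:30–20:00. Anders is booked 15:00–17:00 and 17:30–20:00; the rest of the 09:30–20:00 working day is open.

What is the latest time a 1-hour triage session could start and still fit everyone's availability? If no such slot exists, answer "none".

13:00

Rania free within 09:30–20:00: 09:30–10:30, 11:00–14:30, 16:30–19:00.
Anders free within 09:30–20:00: 09:30–15:00, 17:00–17:30.
Yolanda ∩ Rania: 09:30–10:30, 11:00–14:00, 16:30–19:00.
Yolanda ∩ Rania ∩ Anders: 09:30–10:30, 11:00–14:00, 17:00–17:30.
Windows ≥ 60 min: 09:30–10:30, 11:00–14:00.
Latest start in the last window 11:00–14:00 is 14:00 − 60 min = 13:00.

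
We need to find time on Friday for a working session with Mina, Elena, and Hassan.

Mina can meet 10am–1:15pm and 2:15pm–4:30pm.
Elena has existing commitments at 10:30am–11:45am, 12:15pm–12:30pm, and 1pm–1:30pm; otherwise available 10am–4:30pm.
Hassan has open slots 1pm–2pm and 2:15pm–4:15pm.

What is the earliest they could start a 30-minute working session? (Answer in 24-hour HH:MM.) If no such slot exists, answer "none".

14:15

Elena free within 10:00–16:30: 10:00–10:30, 11:45–12:15, 12:30–13:00, 13:30–16:30.
Mina ∩ Elena: 10:00–10:30, 11:45–12:15, 12:30–13:00, 14:15–16:30.
Mina ∩ Elena ∩ Hassan: 14:15–16:15.
Windows ≥ 30 min: 14:15–16:15.
Earliest such window starts at 14:15.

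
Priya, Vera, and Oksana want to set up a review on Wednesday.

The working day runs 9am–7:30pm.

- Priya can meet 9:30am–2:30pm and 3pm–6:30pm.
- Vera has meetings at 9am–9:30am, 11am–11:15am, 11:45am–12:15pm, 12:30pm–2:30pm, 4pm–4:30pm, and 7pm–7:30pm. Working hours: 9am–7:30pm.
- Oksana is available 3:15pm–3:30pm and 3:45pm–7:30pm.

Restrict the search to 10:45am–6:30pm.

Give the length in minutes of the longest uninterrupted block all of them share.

Vera free within 09:00–19:30: 09:30–11:00, 11:15–11:45, 12:15–12:30, 14:30–16:00, 16:30–19:00.
Priya ∩ Vera: 09:30–11:00, 11:15–11:45, 12:15–12:30, 15:00–16:00, 16:30–18:30.
Priya ∩ Vera ∩ Oksana: 15:15–15:30, 15:45–16:00, 16:30–18:30.
Restricted to 10:45–18:30: 15:15–15:30, 15:45–16:00, 16:30–18:30.
Common window lengths: 15, 15, 120 min; longest is 120.

120 minutes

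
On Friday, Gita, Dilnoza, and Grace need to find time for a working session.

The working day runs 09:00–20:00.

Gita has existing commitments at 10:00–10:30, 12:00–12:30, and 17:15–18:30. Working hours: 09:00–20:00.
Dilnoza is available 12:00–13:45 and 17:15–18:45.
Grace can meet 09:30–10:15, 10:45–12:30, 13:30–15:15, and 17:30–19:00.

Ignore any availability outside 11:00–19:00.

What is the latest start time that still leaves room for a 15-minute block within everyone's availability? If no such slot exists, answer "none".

Gita free within 09:00–20:00: 09:00–10:00, 10:30–12:00, 12:30–17:15, 18:30–20:00.
Gita ∩ Dilnoza: 12:30–13:45, 18:30–18:45.
Gita ∩ Dilnoza ∩ Grace: 13:30–13:45, 18:30–18:45.
Restricted to 11:00–19:00: 13:30–13:45, 18:30–18:45.
Windows ≥ 15 min: 13:30–13:45, 18:30–18:45.
Latest start in the last window 18:30–18:45 is 18:45 − 15 min = 18:30.

18:30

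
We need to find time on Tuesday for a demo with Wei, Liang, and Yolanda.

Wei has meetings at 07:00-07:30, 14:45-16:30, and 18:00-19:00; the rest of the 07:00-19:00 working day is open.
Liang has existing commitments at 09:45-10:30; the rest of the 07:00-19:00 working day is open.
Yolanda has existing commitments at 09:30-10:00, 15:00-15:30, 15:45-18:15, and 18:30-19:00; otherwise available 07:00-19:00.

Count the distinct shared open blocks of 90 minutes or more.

2

Wei free within 07:00–19:00: 07:30–14:45, 16:30–18:00.
Liang free within 07:00–19:00: 07:00–09:45, 10:30–19:00.
Yolanda free within 07:00–19:00: 07:00–09:30, 10:00–15:00, 15:30–15:45, 18:15–18:30.
Wei ∩ Liang: 07:30–09:45, 10:30–14:45, 16:30–18:00.
Wei ∩ Liang ∩ Yolanda: 07:30–09:30, 10:30–14:45.
Windows ≥ 90 min: 07:30–09:30, 10:30–14:45.
That's 2 windows.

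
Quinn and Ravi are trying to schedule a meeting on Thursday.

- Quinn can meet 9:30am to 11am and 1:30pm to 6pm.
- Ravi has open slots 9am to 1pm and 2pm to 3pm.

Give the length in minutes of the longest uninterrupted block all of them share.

90 minutes

Quinn ∩ Ravi: 09:30–11:00, 14:00–15:00.
Common window lengths: 90, 60 min; longest is 90.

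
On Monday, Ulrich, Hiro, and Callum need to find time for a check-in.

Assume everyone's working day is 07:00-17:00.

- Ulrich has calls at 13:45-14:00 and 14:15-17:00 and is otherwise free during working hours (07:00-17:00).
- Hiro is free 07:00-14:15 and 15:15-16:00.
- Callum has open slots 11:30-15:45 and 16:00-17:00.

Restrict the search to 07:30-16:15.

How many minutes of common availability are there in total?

Ulrich free within 07:00–17:00: 07:00–13:45, 14:00–14:15.
Ulrich ∩ Hiro: 07:00–13:45, 14:00–14:15.
Ulrich ∩ Hiro ∩ Callum: 11:30–13:45, 14:00–14:15.
Restricted to 07:30–16:15: 11:30–13:45, 14:00–14:15.
Total common minutes: 135 + 15 = 150.

150 minutes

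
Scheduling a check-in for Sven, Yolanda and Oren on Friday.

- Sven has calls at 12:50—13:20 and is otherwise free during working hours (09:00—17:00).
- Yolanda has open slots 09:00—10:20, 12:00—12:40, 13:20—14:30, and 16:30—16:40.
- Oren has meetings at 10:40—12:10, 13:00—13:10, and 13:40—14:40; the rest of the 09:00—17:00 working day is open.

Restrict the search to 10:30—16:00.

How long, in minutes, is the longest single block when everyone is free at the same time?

Sven free within 09:00–17:00: 09:00–12:50, 13:20–17:00.
Oren free within 09:00–17:00: 09:00–10:40, 12:10–13:00, 13:10–13:40, 14:40–17:00.
Sven ∩ Yolanda: 09:00–10:20, 12:00–12:40, 13:20–14:30, 16:30–16:40.
Sven ∩ Yolanda ∩ Oren: 09:00–10:20, 12:10–12:40, 13:20–13:40, 16:30–16:40.
Restricted to 10:30–16:00: 12:10–12:40, 13:20–13:40.
Common window lengths: 30, 20 min; longest is 30.

30 minutes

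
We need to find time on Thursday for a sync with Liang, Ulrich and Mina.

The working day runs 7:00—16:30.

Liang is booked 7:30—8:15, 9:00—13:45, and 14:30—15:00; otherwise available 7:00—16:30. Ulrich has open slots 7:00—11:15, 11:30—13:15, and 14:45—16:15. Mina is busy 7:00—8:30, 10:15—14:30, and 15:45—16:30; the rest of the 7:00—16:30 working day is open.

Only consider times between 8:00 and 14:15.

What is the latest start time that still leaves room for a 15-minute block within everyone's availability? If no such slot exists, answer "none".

08:45

Liang free within 07:00–16:30: 07:00–07:30, 08:15–09:00, 13:45–14:30, 15:00–16:30.
Mina free within 07:00–16:30: 08:30–10:15, 14:30–15:45.
Liang ∩ Ulrich: 07:00–07:30, 08:15–09:00, 15:00–16:15.
Liang ∩ Ulrich ∩ Mina: 08:30–09:00, 15:00–15:45.
Restricted to 08:00–14:15: 08:30–09:00.
Windows ≥ 15 min: 08:30–09:00.
Latest start in the last window 08:30–09:00 is 09:00 − 15 min = 08:45.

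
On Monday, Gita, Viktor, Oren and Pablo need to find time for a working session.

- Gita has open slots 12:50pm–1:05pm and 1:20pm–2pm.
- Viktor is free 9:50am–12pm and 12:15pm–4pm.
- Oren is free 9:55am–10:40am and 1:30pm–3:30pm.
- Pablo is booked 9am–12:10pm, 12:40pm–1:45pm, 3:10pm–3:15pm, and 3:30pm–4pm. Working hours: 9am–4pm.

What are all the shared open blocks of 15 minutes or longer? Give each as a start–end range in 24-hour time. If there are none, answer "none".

13:45–14:00

Pablo free within 09:00–16:00: 12:10–12:40, 13:45–15:10, 15:15–15:30.
Gita ∩ Viktor: 12:50–13:05, 13:20–14:00.
Gita ∩ Viktor ∩ Oren: 13:30–14:00.
Gita ∩ Viktor ∩ Oren ∩ Pablo: 13:45–14:00.
Windows ≥ 15 min: 13:45–14:00.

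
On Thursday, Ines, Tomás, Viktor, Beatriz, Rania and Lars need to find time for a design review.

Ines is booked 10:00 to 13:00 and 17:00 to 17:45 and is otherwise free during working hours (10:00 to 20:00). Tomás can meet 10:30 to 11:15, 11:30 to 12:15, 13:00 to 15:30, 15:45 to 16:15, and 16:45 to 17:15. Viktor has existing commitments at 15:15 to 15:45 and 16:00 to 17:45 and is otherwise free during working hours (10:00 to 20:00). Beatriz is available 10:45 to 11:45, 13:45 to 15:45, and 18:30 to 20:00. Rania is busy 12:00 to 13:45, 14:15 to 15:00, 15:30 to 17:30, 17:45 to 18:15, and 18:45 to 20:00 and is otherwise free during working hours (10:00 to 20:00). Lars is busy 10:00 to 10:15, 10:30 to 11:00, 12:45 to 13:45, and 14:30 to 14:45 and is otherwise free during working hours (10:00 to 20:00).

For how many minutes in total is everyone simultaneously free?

Ines free within 10:00–20:00: 13:00–17:00, 17:45–20:00.
Viktor free within 10:00–20:00: 10:00–15:15, 15:45–16:00, 17:45–20:00.
Rania free within 10:00–20:00: 10:00–12:00, 13:45–14:15, 15:00–15:30, 17:30–17:45, 18:15–18:45.
Lars free within 10:00–20:00: 10:15–10:30, 11:00–12:45, 13:45–14:30, 14:45–20:00.
Ines ∩ Tomás: 13:00–15:30, 15:45–16:15, 16:45–17:00.
Ines ∩ Tomás ∩ Viktor: 13:00–15:15, 15:45–16:00.
Ines ∩ Tomás ∩ Viktor ∩ Beatriz: 13:45–15:15.
Ines ∩ Tomás ∩ Viktor ∩ Beatriz ∩ Rania: 13:45–14:15, 15:00–15:15.
Ines ∩ Tomás ∩ Viktor ∩ Beatriz ∩ Rania ∩ Lars: 13:45–14:15, 15:00–15:15.
Total common minutes: 30 + 15 = 45.

45 minutes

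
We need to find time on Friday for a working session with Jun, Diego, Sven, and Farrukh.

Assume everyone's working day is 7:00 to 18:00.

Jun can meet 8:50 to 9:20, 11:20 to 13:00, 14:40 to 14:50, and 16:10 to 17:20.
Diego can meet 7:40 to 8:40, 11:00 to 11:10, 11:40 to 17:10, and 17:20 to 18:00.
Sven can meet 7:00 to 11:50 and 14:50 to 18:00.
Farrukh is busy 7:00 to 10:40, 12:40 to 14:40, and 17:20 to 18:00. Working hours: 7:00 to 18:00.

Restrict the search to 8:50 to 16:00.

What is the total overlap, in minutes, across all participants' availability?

10 minutes

Farrukh free within 07:00–18:00: 10:40–12:40, 14:40–17:20.
Jun ∩ Diego: 11:40–13:00, 14:40–14:50, 16:10–17:10.
Jun ∩ Diego ∩ Sven: 11:40–11:50, 16:10–17:10.
Jun ∩ Diego ∩ Sven ∩ Farrukh: 11:40–11:50, 16:10–17:10.
Restricted to 08:50–16:00: 11:40–11:50.
Total common minutes: 10.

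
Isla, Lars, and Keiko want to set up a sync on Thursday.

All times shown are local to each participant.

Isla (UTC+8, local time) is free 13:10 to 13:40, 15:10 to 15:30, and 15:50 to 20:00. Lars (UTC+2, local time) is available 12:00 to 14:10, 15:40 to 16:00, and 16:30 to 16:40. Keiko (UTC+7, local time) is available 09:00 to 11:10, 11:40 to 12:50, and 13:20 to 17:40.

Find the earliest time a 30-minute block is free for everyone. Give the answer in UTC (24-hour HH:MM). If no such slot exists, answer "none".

Isla → UTC: 05:10–05:40, 07:10–07:30, 07:50–12:00.
Lars → UTC: 10:00–12:10, 13:40–14:00, 14:30–14:40.
Keiko → UTC: 02:00–04:10, 04:40–05:50, 06:20–10:40.
Isla ∩ Lars: 10:00–12:00.
Isla ∩ Lars ∩ Keiko: 10:00–10:40.
Windows ≥ 30 min: 10:00–10:40.
Earliest such window starts at 10:00.

10:00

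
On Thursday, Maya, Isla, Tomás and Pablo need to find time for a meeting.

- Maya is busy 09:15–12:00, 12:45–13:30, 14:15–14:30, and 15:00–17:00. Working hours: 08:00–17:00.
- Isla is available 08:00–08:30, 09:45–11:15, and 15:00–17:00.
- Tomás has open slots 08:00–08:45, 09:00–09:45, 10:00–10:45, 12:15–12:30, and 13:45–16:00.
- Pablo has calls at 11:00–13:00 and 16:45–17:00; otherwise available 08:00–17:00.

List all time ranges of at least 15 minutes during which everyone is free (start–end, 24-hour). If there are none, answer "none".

08:00–08:30

Maya free within 08:00–17:00: 08:00–09:15, 12:00–12:45, 13:30–14:15, 14:30–15:00.
Pablo free within 08:00–17:00: 08:00–11:00, 13:00–16:45.
Maya ∩ Isla: 08:00–08:30.
Maya ∩ Isla ∩ Tomás: 08:00–08:30.
Maya ∩ Isla ∩ Tomás ∩ Pablo: 08:00–08:30.
Windows ≥ 15 min: 08:00–08:30.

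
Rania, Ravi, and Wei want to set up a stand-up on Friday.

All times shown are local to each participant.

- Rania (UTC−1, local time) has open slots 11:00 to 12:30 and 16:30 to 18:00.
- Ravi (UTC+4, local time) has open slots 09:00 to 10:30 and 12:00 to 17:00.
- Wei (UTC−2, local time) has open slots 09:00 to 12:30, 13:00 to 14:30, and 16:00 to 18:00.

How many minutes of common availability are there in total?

60 minutes

Rania → UTC: 12:00–13:30, 17:30–19:00.
Ravi → UTC: 05:00–06:30, 08:00–13:00.
Wei → UTC: 11:00–14:30, 15:00–16:30, 18:00–20:00.
Rania ∩ Ravi: 12:00–13:00.
Rania ∩ Ravi ∩ Wei: 12:00–13:00.
Total common minutes: 60.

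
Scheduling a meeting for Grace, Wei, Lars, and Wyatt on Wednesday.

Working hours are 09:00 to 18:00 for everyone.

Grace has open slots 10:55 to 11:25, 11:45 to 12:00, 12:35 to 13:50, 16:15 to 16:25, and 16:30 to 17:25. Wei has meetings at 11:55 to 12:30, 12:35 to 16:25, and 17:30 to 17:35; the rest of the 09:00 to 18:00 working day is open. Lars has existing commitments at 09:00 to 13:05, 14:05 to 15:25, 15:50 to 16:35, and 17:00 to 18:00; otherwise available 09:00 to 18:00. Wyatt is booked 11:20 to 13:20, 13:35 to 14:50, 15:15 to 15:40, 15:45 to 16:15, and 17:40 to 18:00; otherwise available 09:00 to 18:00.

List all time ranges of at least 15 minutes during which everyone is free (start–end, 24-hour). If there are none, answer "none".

Wei free within 09:00–18:00: 09:00–11:55, 12:30–12:35, 16:25–17:30, 17:35–18:00.
Lars free within 09:00–18:00: 13:05–14:05, 15:25–15:50, 16:35–17:00.
Wyatt free within 09:00–18:00: 09:00–11:20, 13:20–13:35, 14:50–15:15, 15:40–15:45, 16:15–17:40.
Grace ∩ Wei: 10:55–11:25, 11:45–11:55, 16:30–17:25.
Grace ∩ Wei ∩ Lars: 16:35–17:00.
Grace ∩ Wei ∩ Lars ∩ Wyatt: 16:35–17:00.
Windows ≥ 15 min: 16:35–17:00.

16:35–17:00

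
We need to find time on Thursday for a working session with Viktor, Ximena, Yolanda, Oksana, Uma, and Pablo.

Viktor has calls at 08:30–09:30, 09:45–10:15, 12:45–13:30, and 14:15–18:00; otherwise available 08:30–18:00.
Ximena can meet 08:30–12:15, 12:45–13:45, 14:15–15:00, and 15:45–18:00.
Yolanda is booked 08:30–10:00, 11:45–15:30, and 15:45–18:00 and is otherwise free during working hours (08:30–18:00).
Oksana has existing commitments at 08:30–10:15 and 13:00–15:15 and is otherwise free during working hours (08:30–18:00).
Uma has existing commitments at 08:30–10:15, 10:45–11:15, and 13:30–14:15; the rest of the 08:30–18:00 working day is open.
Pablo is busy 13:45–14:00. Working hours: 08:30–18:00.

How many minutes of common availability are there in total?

60 minutes

Viktor free within 08:30–18:00: 09:30–09:45, 10:15–12:45, 13:30–14:15.
Yolanda free within 08:30–18:00: 10:00–11:45, 15:30–15:45.
Oksana free within 08:30–18:00: 10:15–13:00, 15:15–18:00.
Uma free within 08:30–18:00: 10:15–10:45, 11:15–13:30, 14:15–18:00.
Pablo free within 08:30–18:00: 08:30–13:45, 14:00–18:00.
Viktor ∩ Ximena: 09:30–09:45, 10:15–12:15, 13:30–13:45.
Viktor ∩ Ximena ∩ Yolanda: 10:15–11:45.
Viktor ∩ Ximena ∩ Yolanda ∩ Oksana: 10:15–11:45.
Viktor ∩ Ximena ∩ Yolanda ∩ Oksana ∩ Uma: 10:15–10:45, 11:15–11:45.
Viktor ∩ Ximena ∩ Yolanda ∩ Oksana ∩ Uma ∩ Pablo: 10:15–10:45, 11:15–11:45.
Total common minutes: 30 + 30 = 60.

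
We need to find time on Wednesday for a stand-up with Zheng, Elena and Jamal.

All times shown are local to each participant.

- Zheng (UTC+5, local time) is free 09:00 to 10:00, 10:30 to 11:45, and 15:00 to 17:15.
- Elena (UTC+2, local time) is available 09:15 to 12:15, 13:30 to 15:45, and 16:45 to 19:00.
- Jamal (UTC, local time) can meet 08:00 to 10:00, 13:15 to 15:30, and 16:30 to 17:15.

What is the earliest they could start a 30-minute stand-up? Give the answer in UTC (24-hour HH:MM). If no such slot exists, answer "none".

Zheng → UTC: 04:00–05:00, 05:30–06:45, 10:00–12:15.
Elena → UTC: 07:15–10:15, 11:30–13:45, 14:45–17:00.
Jamal → UTC: 08:00–10:00, 13:15–15:30, 16:30–17:15.
Zheng ∩ Elena: 10:00–10:15, 11:30–12:15.
Zheng ∩ Elena ∩ Jamal: (none).
Windows ≥ 30 min: (none).

none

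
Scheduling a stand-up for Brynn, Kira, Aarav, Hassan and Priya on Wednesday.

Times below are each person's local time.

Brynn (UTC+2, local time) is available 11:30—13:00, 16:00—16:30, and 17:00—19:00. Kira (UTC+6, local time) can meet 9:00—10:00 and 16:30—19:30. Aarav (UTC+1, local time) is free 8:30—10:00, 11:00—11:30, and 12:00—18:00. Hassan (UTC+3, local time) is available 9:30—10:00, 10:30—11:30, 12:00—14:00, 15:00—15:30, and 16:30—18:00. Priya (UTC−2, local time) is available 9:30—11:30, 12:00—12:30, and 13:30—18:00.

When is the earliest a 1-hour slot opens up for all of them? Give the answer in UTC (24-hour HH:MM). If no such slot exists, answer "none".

Brynn → UTC: 09:30–11:00, 14:00–14:30, 15:00–17:00.
Kira → UTC: 03:00–04:00, 10:30–13:30.
Aarav → UTC: 07:30–09:00, 10:00–10:30, 11:00–17:00.
Hassan → UTC: 06:30–07:00, 07:30–08:30, 09:00–11:00, 12:00–12:30, 13:30–15:00.
Priya → UTC: 11:30–13:30, 14:00–14:30, 15:30–20:00.
Brynn ∩ Kira: 10:30–11:00.
Brynn ∩ Kira ∩ Aarav: (none).
Brynn ∩ Kira ∩ Aarav ∩ Hassan: (none).
Brynn ∩ Kira ∩ Aarav ∩ Hassan ∩ Priya: (none).
Windows ≥ 60 min: (none).

none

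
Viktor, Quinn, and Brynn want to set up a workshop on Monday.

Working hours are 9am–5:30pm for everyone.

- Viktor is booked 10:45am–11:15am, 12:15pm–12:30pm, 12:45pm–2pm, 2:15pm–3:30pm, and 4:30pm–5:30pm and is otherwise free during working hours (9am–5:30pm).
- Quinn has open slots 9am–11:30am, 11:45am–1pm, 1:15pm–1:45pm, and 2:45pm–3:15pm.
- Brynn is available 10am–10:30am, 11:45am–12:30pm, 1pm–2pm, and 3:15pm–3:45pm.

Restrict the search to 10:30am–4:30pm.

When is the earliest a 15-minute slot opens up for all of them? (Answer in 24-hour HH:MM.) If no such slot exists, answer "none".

Viktor free within 09:00–17:30: 09:00–10:45, 11:15–12:15, 12:30–12:45, 14:00–14:15, 15:30–16:30.
Viktor ∩ Quinn: 09:00–10:45, 11:15–11:30, 11:45–12:15, 12:30–12:45.
Viktor ∩ Quinn ∩ Brynn: 10:00–10:30, 11:45–12:15.
Restricted to 10:30–16:30: 11:45–12:15.
Windows ≥ 15 min: 11:45–12:15.
Earliest such window starts at 11:45.

11:45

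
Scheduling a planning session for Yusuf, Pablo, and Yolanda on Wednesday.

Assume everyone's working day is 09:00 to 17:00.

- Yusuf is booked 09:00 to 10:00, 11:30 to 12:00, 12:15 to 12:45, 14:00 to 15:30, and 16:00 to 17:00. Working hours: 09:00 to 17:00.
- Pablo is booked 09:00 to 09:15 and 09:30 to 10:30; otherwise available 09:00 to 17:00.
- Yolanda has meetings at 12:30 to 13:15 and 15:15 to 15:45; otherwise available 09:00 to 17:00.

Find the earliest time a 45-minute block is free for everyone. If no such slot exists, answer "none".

Yusuf free within 09:00–17:00: 10:00–11:30, 12:00–12:15, 12:45–14:00, 15:30–16:00.
Pablo free within 09:00–17:00: 09:15–09:30, 10:30–17:00.
Yolanda free within 09:00–17:00: 09:00–12:30, 13:15–15:15, 15:45–17:00.
Yusuf ∩ Pablo: 10:30–11:30, 12:00–12:15, 12:45–14:00, 15:30–16:00.
Yusuf ∩ Pablo ∩ Yolanda: 10:30–11:30, 12:00–12:15, 13:15–14:00, 15:45–16:00.
Windows ≥ 45 min: 10:30–11:30, 13:15–14:00.
Earliest such window starts at 10:30.

10:30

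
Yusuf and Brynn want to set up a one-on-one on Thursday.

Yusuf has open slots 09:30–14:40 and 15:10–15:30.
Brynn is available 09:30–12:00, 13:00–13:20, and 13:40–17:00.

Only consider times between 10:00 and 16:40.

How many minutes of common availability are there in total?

Yusuf ∩ Brynn: 09:30–12:00, 13:00–13:20, 13:40–14:40, 15:10–15:30.
Restricted to 10:00–16:40: 10:00–12:00, 13:00–13:20, 13:40–14:40, 15:10–15:30.
Total common minutes: 120 + 20 + 60 + 20 = 220.

220 minutes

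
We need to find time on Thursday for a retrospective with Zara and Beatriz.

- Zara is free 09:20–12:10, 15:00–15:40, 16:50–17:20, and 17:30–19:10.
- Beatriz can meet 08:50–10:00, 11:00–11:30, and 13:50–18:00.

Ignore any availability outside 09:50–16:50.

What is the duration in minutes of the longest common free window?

40 minutes

Zara ∩ Beatriz: 09:20–10:00, 11:00–11:30, 15:00–15:40, 16:50–17:20, 17:30–18:00.
Restricted to 09:50–16:50: 09:50–10:00, 11:00–11:30, 15:00–15:40.
Common window lengths: 10, 30, 40 min; longest is 40.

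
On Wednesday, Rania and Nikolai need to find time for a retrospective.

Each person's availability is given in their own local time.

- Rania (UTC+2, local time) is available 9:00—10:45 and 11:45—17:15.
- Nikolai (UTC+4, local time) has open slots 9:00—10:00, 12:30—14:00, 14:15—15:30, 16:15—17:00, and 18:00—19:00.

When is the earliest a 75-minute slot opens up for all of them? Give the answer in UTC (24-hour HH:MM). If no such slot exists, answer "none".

10:15

Rania → UTC: 07:00–08:45, 09:45–15:15.
Nikolai → UTC: 05:00–06:00, 08:30–10:00, 10:15–11:30, 12:15–13:00, 14:00–15:00.
Rania ∩ Nikolai: 08:30–08:45, 09:45–10:00, 10:15–11:30, 12:15–13:00, 14:00–15:00.
Windows ≥ 75 min: 10:15–11:30.
Earliest such window starts at 10:15.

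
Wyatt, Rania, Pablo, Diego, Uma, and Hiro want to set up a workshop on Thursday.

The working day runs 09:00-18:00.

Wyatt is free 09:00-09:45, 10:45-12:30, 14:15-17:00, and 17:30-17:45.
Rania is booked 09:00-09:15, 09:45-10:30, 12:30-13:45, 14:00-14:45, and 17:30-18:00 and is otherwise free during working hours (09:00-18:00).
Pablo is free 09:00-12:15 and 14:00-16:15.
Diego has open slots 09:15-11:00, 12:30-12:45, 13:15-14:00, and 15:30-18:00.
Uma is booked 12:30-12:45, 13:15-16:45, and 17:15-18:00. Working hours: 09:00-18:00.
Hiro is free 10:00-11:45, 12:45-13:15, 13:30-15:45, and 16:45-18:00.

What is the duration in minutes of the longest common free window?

15 minutes

Rania free within 09:00–18:00: 09:15–09:45, 10:30–12:30, 13:45–14:00, 14:45–17:30.
Uma free within 09:00–18:00: 09:00–12:30, 12:45–13:15, 16:45–17:15.
Wyatt ∩ Rania: 09:15–09:45, 10:45–12:30, 14:45–17:00.
Wyatt ∩ Rania ∩ Pablo: 09:15–09:45, 10:45–12:15, 14:45–16:15.
Wyatt ∩ Rania ∩ Pablo ∩ Diego: 09:15–09:45, 10:45–11:00, 15:30–16:15.
Wyatt ∩ Rania ∩ Pablo ∩ Diego ∩ Uma: 09:15–09:45, 10:45–11:00.
Wyatt ∩ Rania ∩ Pablo ∩ Diego ∩ Uma ∩ Hiro: 10:45–11:00.
Single common window of 15 minutes.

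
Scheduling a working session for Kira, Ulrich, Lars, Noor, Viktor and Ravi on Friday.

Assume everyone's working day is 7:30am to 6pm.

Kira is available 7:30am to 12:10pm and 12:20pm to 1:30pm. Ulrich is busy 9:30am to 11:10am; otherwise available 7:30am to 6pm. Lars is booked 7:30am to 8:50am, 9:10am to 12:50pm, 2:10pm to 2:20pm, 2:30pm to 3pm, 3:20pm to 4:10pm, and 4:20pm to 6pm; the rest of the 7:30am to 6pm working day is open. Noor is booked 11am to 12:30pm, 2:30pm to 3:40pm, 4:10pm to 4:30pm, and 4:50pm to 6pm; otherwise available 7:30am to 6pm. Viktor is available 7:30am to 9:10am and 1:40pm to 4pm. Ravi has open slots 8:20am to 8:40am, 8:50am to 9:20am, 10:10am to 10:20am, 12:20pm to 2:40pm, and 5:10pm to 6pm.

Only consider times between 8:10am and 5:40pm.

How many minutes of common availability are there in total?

20 minutes

Ulrich free within 07:30–18:00: 07:30–09:30, 11:10–18:00.
Lars free within 07:30–18:00: 08:50–09:10, 12:50–14:10, 14:20–14:30, 15:00–15:20, 16:10–16:20.
Noor free within 07:30–18:00: 07:30–11:00, 12:30–14:30, 15:40–16:10, 16:30–16:50.
Kira ∩ Ulrich: 07:30–09:30, 11:10–12:10, 12:20–13:30.
Kira ∩ Ulrich ∩ Lars: 08:50–09:10, 12:50–13:30.
Kira ∩ Ulrich ∩ Lars ∩ Noor: 08:50–09:10, 12:50–13:30.
Kira ∩ Ulrich ∩ Lars ∩ Noor ∩ Viktor: 08:50–09:10.
Kira ∩ Ulrich ∩ Lars ∩ Noor ∩ Viktor ∩ Ravi: 08:50–09:10.
Restricted to 08:10–17:40: 08:50–09:10.
Total common minutes: 20.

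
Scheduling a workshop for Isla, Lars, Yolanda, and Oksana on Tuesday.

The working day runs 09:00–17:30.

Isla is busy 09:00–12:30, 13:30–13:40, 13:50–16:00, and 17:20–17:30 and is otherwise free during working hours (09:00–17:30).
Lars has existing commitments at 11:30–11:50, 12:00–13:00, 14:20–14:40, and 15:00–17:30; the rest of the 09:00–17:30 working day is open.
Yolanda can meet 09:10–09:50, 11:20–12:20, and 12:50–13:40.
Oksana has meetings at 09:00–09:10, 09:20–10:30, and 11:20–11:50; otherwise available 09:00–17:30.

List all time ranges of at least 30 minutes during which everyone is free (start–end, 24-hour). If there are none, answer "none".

Isla free within 09:00–17:30: 12:30–13:30, 13:40–13:50, 16:00–17:20.
Lars free within 09:00–17:30: 09:00–11:30, 11:50–12:00, 13:00–14:20, 14:40–15:00.
Oksana free within 09:00–17:30: 09:10–09:20, 10:30–11:20, 11:50–17:30.
Isla ∩ Lars: 13:00–13:30, 13:40–13:50.
Isla ∩ Lars ∩ Yolanda: 13:00–13:30.
Isla ∩ Lars ∩ Yolanda ∩ Oksana: 13:00–13:30.
Windows ≥ 30 min: 13:00–13:30.

13:00–13:30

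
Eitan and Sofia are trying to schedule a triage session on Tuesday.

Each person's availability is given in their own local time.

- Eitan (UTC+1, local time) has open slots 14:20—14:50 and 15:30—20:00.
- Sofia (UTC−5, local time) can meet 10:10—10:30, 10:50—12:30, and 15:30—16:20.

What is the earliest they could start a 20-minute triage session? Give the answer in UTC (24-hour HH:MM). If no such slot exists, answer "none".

15:10

Eitan → UTC: 13:20–13:50, 14:30–19:00.
Sofia → UTC: 15:10–15:30, 15:50–17:30, 20:30–21:20.
Eitan ∩ Sofia: 15:10–15:30, 15:50–17:30.
Windows ≥ 20 min: 15:10–15:30, 15:50–17:30.
Earliest such window starts at 15:10.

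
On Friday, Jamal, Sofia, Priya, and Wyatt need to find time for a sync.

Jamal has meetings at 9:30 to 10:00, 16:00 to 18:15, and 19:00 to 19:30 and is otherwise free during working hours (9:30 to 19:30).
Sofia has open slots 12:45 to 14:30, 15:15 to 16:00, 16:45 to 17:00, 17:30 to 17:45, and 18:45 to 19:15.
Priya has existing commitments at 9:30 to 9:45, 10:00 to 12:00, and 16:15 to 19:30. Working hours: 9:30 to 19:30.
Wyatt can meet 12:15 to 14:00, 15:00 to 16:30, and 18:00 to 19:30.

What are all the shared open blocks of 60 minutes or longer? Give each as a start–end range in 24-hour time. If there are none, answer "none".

12:45–14:00

Jamal free within 09:30–19:30: 10:00–16:00, 18:15–19:00.
Priya free within 09:30–19:30: 09:45–10:00, 12:00–16:15.
Jamal ∩ Sofia: 12:45–14:30, 15:15–16:00, 18:45–19:00.
Jamal ∩ Sofia ∩ Priya: 12:45–14:30, 15:15–16:00.
Jamal ∩ Sofia ∩ Priya ∩ Wyatt: 12:45–14:00, 15:15–16:00.
Windows ≥ 60 min: 12:45–14:00.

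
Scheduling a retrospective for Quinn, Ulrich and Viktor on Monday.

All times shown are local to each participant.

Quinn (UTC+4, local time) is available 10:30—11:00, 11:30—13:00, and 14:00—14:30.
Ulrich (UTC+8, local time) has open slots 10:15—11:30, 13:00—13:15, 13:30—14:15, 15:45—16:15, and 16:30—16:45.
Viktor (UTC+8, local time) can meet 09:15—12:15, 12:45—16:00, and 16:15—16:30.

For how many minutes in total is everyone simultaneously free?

Quinn → UTC: 06:30–07:00, 07:30–09:00, 10:00–10:30.
Ulrich → UTC: 02:15–03:30, 05:00–05:15, 05:30–06:15, 07:45–08:15, 08:30–08:45.
Viktor → UTC: 01:15–04:15, 04:45–08:00, 08:15–08:30.
Quinn ∩ Ulrich: 07:45–08:15, 08:30–08:45.
Quinn ∩ Ulrich ∩ Viktor: 07:45–08:00.
Total common minutes: 15.

15 minutes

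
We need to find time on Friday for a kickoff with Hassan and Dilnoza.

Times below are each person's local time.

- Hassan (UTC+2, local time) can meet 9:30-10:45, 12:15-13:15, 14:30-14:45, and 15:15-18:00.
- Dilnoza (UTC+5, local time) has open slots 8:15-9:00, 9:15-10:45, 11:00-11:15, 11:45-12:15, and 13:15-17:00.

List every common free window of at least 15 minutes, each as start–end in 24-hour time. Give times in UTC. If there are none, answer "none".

08:15–08:45, 10:15–11:15

Hassan → UTC: 07:30–08:45, 10:15–11:15, 12:30–12:45, 13:15–16:00.
Dilnoza → UTC: 03:15–04:00, 04:15–05:45, 06:00–06:15, 06:45–07:15, 08:15–12:00.
Hassan ∩ Dilnoza: 08:15–08:45, 10:15–11:15.
Windows ≥ 15 min: 08:15–08:45, 10:15–11:15.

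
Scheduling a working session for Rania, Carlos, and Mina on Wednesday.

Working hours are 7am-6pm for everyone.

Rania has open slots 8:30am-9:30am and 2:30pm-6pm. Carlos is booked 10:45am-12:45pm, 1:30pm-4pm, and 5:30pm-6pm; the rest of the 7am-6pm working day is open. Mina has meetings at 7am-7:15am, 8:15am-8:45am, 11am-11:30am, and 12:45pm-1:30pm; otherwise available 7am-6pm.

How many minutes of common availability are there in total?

135 minutes

Carlos free within 07:00–18:00: 07:00–10:45, 12:45–13:30, 16:00–17:30.
Mina free within 07:00–18:00: 07:15–08:15, 08:45–11:00, 11:30–12:45, 13:30–18:00.
Rania ∩ Carlos: 08:30–09:30, 16:00–17:30.
Rania ∩ Carlos ∩ Mina: 08:45–09:30, 16:00–17:30.
Total common minutes: 45 + 90 = 135.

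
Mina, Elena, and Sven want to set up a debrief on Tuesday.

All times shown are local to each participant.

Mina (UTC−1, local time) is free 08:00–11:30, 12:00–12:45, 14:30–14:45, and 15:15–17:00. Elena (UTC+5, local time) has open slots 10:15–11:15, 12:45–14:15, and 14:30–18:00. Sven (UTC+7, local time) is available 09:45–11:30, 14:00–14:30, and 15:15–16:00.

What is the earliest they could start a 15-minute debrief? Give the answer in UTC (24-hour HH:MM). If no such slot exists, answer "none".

none

Mina → UTC: 09:00–12:30, 13:00–13:45, 15:30–15:45, 16:15–18:00.
Elena → UTC: 05:15–06:15, 07:45–09:15, 09:30–13:00.
Sven → UTC: 02:45–04:30, 07:00–07:30, 08:15–09:00.
Mina ∩ Elena: 09:00–09:15, 09:30–12:30.
Mina ∩ Elena ∩ Sven: (none).
Windows ≥ 15 min: (none).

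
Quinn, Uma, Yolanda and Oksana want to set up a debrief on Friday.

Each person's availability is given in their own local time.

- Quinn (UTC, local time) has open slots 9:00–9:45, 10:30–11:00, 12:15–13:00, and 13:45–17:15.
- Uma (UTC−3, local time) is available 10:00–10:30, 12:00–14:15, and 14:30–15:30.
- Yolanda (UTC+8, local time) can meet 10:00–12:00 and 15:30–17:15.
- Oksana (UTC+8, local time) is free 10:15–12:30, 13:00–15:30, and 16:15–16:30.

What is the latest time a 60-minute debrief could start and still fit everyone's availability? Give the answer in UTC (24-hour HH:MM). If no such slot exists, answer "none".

none

Quinn → UTC: 09:00–09:45, 10:30–11:00, 12:15–13:00, 13:45–17:15.
Uma → UTC: 13:00–13:30, 15:00–17:15, 17:30–18:30.
Yolanda → UTC: 02:00–04:00, 07:30–09:15.
Oksana → UTC: 02:15–04:30, 05:00–07:30, 08:15–08:30.
Quinn ∩ Uma: 15:00–17:15.
Quinn ∩ Uma ∩ Yolanda: (none).
Quinn ∩ Uma ∩ Yolanda ∩ Oksana: (none).
Windows ≥ 60 min: (none).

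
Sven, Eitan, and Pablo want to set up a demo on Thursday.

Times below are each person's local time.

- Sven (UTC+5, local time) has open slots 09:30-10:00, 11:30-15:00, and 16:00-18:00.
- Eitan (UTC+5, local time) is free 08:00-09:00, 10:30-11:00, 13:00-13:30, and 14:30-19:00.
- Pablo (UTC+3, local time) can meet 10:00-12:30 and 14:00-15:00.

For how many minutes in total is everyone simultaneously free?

90 minutes

Sven → UTC: 04:30–05:00, 06:30–10:00, 11:00–13:00.
Eitan → UTC: 03:00–04:00, 05:30–06:00, 08:00–08:30, 09:30–14:00.
Pablo → UTC: 07:00–09:30, 11:00–12:00.
Sven ∩ Eitan: 08:00–08:30, 09:30–10:00, 11:00–13:00.
Sven ∩ Eitan ∩ Pablo: 08:00–08:30, 11:00–12:00.
Total common minutes: 30 + 60 = 90.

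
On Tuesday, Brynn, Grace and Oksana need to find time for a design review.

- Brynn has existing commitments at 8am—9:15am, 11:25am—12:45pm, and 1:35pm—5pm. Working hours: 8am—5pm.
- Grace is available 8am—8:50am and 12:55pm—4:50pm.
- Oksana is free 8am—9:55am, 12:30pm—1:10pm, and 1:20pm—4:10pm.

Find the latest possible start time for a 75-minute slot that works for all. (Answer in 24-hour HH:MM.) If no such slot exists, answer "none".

Brynn free within 08:00–17:00: 09:15–11:25, 12:45–13:35.
Brynn ∩ Grace: 12:55–13:35.
Brynn ∩ Grace ∩ Oksana: 12:55–13:10, 13:20–13:35.
Windows ≥ 75 min: (none).

none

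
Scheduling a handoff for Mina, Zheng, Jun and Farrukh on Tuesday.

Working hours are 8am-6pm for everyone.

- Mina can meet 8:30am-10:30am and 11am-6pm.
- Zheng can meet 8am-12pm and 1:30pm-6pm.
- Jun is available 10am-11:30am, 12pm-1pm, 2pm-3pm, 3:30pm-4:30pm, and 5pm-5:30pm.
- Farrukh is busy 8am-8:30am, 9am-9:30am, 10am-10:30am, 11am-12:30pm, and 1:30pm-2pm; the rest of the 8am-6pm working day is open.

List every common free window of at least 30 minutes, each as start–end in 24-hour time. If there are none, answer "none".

Farrukh free within 08:00–18:00: 08:30–09:00, 09:30–10:00, 10:30–11:00, 12:30–13:30, 14:00–18:00.
Mina ∩ Zheng: 08:30–10:30, 11:00–12:00, 13:30–18:00.
Mina ∩ Zheng ∩ Jun: 10:00–10:30, 11:00–11:30, 14:00–15:00, 15:30–16:30, 17:00–17:30.
Mina ∩ Zheng ∩ Jun ∩ Farrukh: 14:00–15:00, 15:30–16:30, 17:00–17:30.
Windows ≥ 30 min: 14:00–15:00, 15:30–16:30, 17:00–17:30.

14:00–15:00, 15:30–16:30, 17:00–17:30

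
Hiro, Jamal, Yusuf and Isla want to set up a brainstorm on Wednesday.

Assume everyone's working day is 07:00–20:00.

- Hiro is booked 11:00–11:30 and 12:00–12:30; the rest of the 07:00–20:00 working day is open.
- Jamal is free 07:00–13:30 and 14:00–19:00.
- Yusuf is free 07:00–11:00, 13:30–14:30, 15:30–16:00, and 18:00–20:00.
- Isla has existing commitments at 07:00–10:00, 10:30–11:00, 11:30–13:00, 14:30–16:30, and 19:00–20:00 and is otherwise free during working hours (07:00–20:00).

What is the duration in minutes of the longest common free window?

Hiro free within 07:00–20:00: 07:00–11:00, 11:30–12:00, 12:30–20:00.
Isla free within 07:00–20:00: 10:00–10:30, 11:00–11:30, 13:00–14:30, 16:30–19:00.
Hiro ∩ Jamal: 07:00–11:00, 11:30–12:00, 12:30–13:30, 14:00–19:00.
Hiro ∩ Jamal ∩ Yusuf: 07:00–11:00, 14:00–14:30, 15:30–16:00, 18:00–19:00.
Hiro ∩ Jamal ∩ Yusuf ∩ Isla: 10:00–10:30, 14:00–14:30, 18:00–19:00.
Common window lengths: 30, 30, 60 min; longest is 60.

60 minutes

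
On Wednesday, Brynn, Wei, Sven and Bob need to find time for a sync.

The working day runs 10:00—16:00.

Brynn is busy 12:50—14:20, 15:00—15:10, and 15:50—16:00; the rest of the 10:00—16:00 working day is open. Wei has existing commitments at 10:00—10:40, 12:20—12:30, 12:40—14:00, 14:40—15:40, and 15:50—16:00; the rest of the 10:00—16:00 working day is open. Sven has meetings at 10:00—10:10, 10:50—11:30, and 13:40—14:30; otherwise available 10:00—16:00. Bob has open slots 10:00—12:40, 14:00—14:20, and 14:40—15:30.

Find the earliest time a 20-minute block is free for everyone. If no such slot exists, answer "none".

11:30

Brynn free within 10:00–16:00: 10:00–12:50, 14:20–15:00, 15:10–15:50.
Wei free within 10:00–16:00: 10:40–12:20, 12:30–12:40, 14:00–14:40, 15:40–15:50.
Sven free within 10:00–16:00: 10:10–10:50, 11:30–13:40, 14:30–16:00.
Brynn ∩ Wei: 10:40–12:20, 12:30–12:40, 14:20–14:40, 15:40–15:50.
Brynn ∩ Wei ∩ Sven: 10:40–10:50, 11:30–12:20, 12:30–12:40, 14:30–14:40, 15:40–15:50.
Brynn ∩ Wei ∩ Sven ∩ Bob: 10:40–10:50, 11:30–12:20, 12:30–12:40.
Windows ≥ 20 min: 11:30–12:20.
Earliest such window starts at 11:30.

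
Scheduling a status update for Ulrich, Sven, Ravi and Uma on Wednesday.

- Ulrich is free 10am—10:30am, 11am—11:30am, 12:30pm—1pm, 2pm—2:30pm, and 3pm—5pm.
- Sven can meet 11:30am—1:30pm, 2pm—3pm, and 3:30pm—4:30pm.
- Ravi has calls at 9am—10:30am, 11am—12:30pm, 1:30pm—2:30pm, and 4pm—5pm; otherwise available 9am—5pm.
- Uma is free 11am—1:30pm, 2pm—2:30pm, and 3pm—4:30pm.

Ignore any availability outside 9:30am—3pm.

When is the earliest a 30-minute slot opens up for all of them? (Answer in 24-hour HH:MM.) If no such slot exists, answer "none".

12:30

Ravi free within 09:00–17:00: 10:30–11:00, 12:30–13:30, 14:30–16:00.
Ulrich ∩ Sven: 12:30–13:00, 14:00–14:30, 15:30–16:30.
Ulrich ∩ Sven ∩ Ravi: 12:30–13:00, 15:30–16:00.
Ulrich ∩ Sven ∩ Ravi ∩ Uma: 12:30–13:00, 15:30–16:00.
Restricted to 09:30–15:00: 12:30–13:00.
Windows ≥ 30 min: 12:30–13:00.
Earliest such window starts at 12:30.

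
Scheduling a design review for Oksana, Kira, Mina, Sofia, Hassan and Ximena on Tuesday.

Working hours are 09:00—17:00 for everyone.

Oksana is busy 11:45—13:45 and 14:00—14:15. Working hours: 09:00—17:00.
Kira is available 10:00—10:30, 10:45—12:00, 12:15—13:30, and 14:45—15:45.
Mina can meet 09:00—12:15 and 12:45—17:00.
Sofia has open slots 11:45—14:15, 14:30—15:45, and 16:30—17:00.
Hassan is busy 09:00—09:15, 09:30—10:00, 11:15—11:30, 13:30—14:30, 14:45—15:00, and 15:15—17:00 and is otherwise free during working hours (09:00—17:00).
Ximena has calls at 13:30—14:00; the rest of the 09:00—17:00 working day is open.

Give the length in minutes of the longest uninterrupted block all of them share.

15 minutes

Oksana free within 09:00–17:00: 09:00–11:45, 13:45–14:00, 14:15–17:00.
Hassan free within 09:00–17:00: 09:15–09:30, 10:00–11:15, 11:30–13:30, 14:30–14:45, 15:00–15:15.
Ximena free within 09:00–17:00: 09:00–13:30, 14:00–17:00.
Oksana ∩ Kira: 10:00–10:30, 10:45–11:45, 14:45–15:45.
Oksana ∩ Kira ∩ Mina: 10:00–10:30, 10:45–11:45, 14:45–15:45.
Oksana ∩ Kira ∩ Mina ∩ Sofia: 14:45–15:45.
Oksana ∩ Kira ∩ Mina ∩ Sofia ∩ Hassan: 15:00–15:15.
Oksana ∩ Kira ∩ Mina ∩ Sofia ∩ Hassan ∩ Ximena: 15:00–15:15.
Single common window of 15 minutes.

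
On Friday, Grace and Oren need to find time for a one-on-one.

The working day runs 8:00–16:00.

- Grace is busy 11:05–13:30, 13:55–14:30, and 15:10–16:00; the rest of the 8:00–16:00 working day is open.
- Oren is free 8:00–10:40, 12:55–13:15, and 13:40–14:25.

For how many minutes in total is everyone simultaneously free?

175 minutes

Grace free within 08:00–16:00: 08:00–11:05, 13:30–13:55, 14:30–15:10.
Grace ∩ Oren: 08:00–10:40, 13:40–13:55.
Total common minutes: 160 + 15 = 175.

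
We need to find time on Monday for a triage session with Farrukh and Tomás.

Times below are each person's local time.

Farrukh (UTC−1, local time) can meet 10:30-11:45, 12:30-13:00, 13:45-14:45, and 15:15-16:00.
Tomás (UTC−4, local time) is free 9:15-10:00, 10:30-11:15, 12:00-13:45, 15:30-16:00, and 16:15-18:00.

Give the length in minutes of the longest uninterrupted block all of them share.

45 minutes

Farrukh → UTC: 11:30–12:45, 13:30–14:00, 14:45–15:45, 16:15–17:00.
Tomás → UTC: 13:15–14:00, 14:30–15:15, 16:00–17:45, 19:30–20:00, 20:15–22:00.
Farrukh ∩ Tomás: 13:30–14:00, 14:45–15:15, 16:15–17:00.
Common window lengths: 30, 30, 45 min; longest is 45.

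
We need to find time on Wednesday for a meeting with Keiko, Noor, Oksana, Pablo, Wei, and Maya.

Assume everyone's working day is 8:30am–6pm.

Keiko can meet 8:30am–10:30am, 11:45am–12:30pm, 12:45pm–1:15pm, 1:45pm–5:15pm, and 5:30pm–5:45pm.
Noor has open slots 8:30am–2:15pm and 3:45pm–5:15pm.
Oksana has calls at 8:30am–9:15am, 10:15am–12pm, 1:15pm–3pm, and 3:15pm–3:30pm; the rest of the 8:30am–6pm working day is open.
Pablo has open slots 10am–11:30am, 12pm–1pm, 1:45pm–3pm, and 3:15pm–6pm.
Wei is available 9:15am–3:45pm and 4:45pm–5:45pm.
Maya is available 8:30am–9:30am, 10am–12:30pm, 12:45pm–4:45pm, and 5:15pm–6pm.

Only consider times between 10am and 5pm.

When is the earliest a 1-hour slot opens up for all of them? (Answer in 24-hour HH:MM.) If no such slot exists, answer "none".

Oksana free within 08:30–18:00: 09:15–10:15, 12:00–13:15, 15:00–15:15, 15:30–18:00.
Keiko ∩ Noor: 08:30–10:30, 11:45–12:30, 12:45–13:15, 13:45–14:15, 15:45–17:15.
Keiko ∩ Noor ∩ Oksana: 09:15–10:15, 12:00–12:30, 12:45–13:15, 15:45–17:15.
Keiko ∩ Noor ∩ Oksana ∩ Pablo: 10:00–10:15, 12:00–12:30, 12:45–13:00, 15:45–17:15.
Keiko ∩ Noor ∩ Oksana ∩ Pablo ∩ Wei: 10:00–10:15, 12:00–12:30, 12:45–13:00, 16:45–17:15.
Keiko ∩ Noor ∩ Oksana ∩ Pablo ∩ Wei ∩ Maya: 10:00–10:15, 12:00–12:30, 12:45–13:00.
Restricted to 10:00–17:00: 10:00–10:15, 12:00–12:30, 12:45–13:00.
Windows ≥ 60 min: (none).

none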